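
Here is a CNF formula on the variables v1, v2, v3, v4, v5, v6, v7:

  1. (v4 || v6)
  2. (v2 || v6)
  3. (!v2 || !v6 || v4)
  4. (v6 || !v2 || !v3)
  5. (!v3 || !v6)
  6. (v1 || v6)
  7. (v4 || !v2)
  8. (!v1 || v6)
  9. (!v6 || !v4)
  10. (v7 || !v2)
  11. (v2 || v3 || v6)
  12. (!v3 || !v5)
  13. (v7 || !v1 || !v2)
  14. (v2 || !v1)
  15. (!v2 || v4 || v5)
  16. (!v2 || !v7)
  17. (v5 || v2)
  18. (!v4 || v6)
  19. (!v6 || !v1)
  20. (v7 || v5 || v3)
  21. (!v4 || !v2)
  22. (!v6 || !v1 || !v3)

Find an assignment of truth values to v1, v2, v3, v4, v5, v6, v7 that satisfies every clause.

v1=F, v2=F, v3=F, v4=F, v5=T, v6=T, v7=T

Check each clause:
  1. (v4 || v6) — v6 is true.
  2. (v2 || v6) — v6 is true.
  3. (!v6 || v4 || !v2) — !v2 is true.
  4. (!v3 || v6 || !v2) — !v3 is true.
  5. (!v6 || !v3) — !v3 is true.
  6. (v1 || v6) — v6 is true.
  7. (v4 || !v2) — !v2 is true.
  8. (v6 || !v1) — !v1 is true.
  9. (!v4 || !v6) — !v4 is true.
  10. (v7 || !v2) — !v2 is true.
  11. (v2 || v3 || v6) — v6 is true.
  12. (!v5 || !v3) — !v3 is true.
  13. (!v1 || !v2 || v7) — !v2 is true.
  14. (!v1 || v2) — !v1 is true.
  15. (!v2 || v4 || v5) — v5 is true.
  16. (!v2 || !v7) — !v2 is true.
  17. (v2 || v5) — v5 is true.
  18. (!v4 || v6) — !v4 is true.
  19. (!v6 || !v1) — !v1 is true.
  20. (v5 || v3 || v7) — v5 is true.
  21. (!v2 || !v4) — !v4 is true.
  22. (!v1 || !v6 || !v3) — !v3 is true.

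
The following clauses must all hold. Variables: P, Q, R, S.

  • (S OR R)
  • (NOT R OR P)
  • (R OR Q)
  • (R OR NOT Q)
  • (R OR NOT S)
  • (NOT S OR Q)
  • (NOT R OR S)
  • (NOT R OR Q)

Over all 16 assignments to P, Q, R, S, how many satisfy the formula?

1

The models are:
  P=T Q=T R=T S=T
Count: 1.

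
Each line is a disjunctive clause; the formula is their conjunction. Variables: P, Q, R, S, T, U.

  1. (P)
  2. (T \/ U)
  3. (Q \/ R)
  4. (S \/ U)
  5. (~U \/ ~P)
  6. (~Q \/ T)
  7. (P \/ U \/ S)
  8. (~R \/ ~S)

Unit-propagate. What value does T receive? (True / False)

True

(P) stands alone — P = True.
From (~U \/ ~P) and P = True: U = False.
From (T \/ U) and U = False: T = True.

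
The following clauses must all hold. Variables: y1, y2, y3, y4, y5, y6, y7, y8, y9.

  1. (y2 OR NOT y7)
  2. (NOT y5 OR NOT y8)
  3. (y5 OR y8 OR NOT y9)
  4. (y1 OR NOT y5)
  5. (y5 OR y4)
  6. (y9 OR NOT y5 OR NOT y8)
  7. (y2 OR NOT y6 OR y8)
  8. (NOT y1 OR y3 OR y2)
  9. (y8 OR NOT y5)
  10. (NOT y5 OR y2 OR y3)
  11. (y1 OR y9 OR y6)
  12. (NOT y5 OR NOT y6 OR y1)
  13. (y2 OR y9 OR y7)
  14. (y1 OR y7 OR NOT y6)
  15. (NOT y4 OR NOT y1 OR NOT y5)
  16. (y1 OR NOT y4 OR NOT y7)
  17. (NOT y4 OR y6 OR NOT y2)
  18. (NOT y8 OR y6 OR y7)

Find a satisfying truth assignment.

y1=1, y2=1, y3=0, y4=1, y5=0, y6=1, y7=1, y8=0, y9=0

Try y1 = True.
Try y2 = True.
Set y4 = True and propagate.
  then y5 is forced to False.
  then y6 is forced to True.
The remaining clauses are satisfied by y3 = False, y7 = True, y8 = False, y9 = False.
Every clause has at least one true literal under this assignment.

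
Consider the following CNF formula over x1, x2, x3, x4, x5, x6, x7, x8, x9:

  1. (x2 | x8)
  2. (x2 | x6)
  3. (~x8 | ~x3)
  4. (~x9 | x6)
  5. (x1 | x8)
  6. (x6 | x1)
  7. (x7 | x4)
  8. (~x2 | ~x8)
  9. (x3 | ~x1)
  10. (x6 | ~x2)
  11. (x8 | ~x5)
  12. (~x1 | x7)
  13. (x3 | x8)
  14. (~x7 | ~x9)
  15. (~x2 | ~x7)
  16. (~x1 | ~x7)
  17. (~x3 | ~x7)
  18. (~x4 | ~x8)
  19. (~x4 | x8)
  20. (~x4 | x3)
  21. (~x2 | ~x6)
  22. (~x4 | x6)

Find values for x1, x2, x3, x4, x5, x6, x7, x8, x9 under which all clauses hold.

x1 = False, x2 = False, x3 = False, x4 = False, x5 = True, x6 = True, x7 = True, x8 = True, x9 = False

Pure literal: x9 appears only negated; assign x9 = False.
Try x1 = False.
  then x8 is forced to True.
  then x3 is forced to False.
  then x6 is forced to True.
  then x2 is forced to False.
  then x4 is forced to False.
  then x7 is forced to True.
x5 is now unconstrained; take x5 = True.
Every clause has at least one true literal under this assignment.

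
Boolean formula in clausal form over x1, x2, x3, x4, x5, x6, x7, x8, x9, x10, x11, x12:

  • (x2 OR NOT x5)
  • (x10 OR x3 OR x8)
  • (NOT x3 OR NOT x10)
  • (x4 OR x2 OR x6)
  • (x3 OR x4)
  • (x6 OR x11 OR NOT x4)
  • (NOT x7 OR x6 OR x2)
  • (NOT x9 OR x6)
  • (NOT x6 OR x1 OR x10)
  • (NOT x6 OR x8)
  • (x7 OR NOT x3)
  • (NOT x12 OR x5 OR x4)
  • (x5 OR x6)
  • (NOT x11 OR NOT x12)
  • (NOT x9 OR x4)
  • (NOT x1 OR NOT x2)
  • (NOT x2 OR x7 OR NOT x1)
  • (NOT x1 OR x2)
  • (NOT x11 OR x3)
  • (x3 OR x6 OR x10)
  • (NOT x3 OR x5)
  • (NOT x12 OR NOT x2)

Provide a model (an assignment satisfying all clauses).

x1=F  x2=T  x3=F  x4=T  x5=F  x6=T  x7=F  x8=T  x9=T  x10=T  x11=F  x12=F

Pure literal: x8 appears only positively; assign x8 = True.
x12 occurs only negated in the remaining clauses — set x12 = False.
Branch on x1: take x1 = False.
Try x2 = True.
Branch on x3: take x3 = False.
  then x4 is forced to True.
  then x11 is forced to False.
  then x6 is forced to True.
  then x10 is forced to True.
x5, x7, x9 are now unconstrained; take x5 = False, x7 = False, x9 = True.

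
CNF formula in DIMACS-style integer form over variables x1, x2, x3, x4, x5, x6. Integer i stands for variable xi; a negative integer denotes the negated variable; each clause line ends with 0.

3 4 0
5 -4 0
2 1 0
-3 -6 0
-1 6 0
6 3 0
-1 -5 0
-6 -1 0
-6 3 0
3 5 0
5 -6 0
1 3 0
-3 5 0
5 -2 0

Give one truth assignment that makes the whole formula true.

Branch on x1: take x1 = False.
  then x2 is forced to True.
  then x3 is forced to True.
  then x6 is forced to False.
  then x5 is forced to True.
x4 is now unconstrained; take x4 = False.

x1=F, x2=T, x3=T, x4=F, x5=T, x6=F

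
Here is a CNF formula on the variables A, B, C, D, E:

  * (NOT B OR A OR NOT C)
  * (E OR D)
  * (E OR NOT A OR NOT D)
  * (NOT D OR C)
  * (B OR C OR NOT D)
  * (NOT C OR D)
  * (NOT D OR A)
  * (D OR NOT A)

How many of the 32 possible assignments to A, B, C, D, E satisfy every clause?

4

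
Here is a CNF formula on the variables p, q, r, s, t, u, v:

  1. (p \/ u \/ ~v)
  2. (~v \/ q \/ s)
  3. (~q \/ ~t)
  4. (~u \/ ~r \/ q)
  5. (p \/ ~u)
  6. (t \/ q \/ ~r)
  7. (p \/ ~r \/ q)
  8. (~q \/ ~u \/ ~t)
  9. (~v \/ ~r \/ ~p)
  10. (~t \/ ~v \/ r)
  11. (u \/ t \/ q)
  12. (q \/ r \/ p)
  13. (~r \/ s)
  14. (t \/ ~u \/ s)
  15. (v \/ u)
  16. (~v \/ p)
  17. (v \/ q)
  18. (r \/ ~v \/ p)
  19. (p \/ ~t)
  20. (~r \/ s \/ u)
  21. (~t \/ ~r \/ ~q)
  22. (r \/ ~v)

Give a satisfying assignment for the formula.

p=1, q=1, r=0, s=1, t=0, u=1, v=0

Check each clause:
  1. (u \/ ~v \/ p) — ~v is true.
  2. (s \/ q \/ ~v) — ~v is true.
  3. (~t \/ ~q) — ~t is true.
  4. (~u \/ q \/ ~r) — q is true.
  5. (p \/ ~u) — p is true.
  6. (~r \/ q \/ t) — q is true.
  7. (~r \/ q \/ p) — p is true.
  8. (~t \/ ~u \/ ~q) — ~t is true.
  9. (~p \/ ~v \/ ~r) — ~v is true.
  10. (r \/ ~v \/ ~t) — ~v is true.
  11. (t \/ q \/ u) — q is true.
  12. (p \/ r \/ q) — p is true.
  13. (s \/ ~r) — s is true.
  14. (s \/ ~u \/ t) — s is true.
  15. (v \/ u) — u is true.
  16. (~v \/ p) — ~v is true.
  17. (q \/ v) — q is true.
  18. (p \/ ~v \/ r) — p is true.
  19. (p \/ ~t) — p is true.
  20. (s \/ u \/ ~r) — s is true.
  21. (~t \/ ~r \/ ~q) — ~t is true.
  22. (r \/ ~v) — ~v is true.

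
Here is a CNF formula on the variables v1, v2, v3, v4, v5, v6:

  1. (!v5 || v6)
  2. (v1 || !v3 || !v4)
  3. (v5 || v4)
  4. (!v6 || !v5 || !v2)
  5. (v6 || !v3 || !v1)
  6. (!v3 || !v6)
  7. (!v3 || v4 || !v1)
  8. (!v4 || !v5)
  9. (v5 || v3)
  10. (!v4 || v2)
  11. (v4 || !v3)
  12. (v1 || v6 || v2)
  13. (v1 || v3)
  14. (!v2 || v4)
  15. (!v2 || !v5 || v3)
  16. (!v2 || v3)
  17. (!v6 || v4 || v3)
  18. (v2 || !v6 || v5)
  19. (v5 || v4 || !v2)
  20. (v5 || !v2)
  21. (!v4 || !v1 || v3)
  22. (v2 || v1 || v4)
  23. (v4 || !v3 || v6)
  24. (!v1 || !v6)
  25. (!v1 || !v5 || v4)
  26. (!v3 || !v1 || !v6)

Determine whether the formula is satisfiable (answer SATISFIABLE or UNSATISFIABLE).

UNSATISFIABLE

v3 = True:
  propagation gives v6=False, v5=False, v4=True, v1=True; an empty clause results — contradiction.
v3 = False:
  propagation gives v5=True, v6=True, v2=False, v4=False; an empty clause results — contradiction.
Every branch closes, so no satisfying assignment exists.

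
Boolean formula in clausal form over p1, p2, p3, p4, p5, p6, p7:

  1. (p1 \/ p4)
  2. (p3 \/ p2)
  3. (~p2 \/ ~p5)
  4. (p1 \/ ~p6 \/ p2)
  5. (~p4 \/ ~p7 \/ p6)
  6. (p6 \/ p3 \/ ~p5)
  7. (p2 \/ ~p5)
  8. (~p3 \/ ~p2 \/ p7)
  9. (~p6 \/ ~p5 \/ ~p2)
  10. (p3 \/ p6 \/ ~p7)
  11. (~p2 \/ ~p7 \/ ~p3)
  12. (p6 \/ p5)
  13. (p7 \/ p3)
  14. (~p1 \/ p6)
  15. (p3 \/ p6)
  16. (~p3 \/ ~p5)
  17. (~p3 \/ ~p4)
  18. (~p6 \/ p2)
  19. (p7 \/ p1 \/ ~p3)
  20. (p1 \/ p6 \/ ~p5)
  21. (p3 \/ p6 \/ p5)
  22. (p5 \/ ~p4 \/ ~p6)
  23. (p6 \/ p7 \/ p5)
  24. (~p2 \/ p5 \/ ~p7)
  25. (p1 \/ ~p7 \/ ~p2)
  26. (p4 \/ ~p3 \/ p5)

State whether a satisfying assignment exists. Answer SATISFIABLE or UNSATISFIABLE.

p6 = True:
  propagation gives p2=True, p5=False, p4=False, p1=True; an empty clause results — contradiction.
p6 = False:
  propagation gives p5=True, p2=False; an empty clause results — contradiction.
Every branch closes, so no satisfying assignment exists.

UNSATISFIABLE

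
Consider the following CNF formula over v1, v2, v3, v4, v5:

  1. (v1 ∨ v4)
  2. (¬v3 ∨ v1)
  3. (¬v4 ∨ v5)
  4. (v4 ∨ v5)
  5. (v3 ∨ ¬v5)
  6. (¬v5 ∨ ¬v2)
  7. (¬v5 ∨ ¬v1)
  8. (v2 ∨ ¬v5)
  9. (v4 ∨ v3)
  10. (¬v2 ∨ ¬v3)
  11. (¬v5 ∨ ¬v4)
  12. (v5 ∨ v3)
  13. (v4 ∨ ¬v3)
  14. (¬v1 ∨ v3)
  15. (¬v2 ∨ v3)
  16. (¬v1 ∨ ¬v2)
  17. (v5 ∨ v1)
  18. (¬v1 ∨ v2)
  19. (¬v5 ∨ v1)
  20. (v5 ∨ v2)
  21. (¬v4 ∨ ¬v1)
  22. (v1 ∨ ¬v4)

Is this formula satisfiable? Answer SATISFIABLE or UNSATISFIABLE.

UNSATISFIABLE

v5 = True:
  propagation gives v3=True, v1=True; an empty clause results — contradiction.
v5 = False:
  propagation gives v4=False; an empty clause results — contradiction.
Every branch closes, so no satisfying assignment exists.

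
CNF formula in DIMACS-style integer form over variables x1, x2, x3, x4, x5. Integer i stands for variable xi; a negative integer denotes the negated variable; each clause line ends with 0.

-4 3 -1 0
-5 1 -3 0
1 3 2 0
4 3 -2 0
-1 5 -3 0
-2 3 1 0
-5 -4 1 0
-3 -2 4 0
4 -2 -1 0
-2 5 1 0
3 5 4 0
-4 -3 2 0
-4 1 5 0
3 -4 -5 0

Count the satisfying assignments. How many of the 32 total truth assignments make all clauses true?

Satisfying assignments:
  x1=0 x2=0 x3=1 x4=0 x5=0
  x1=1 x2=0 x3=0 x4=0 x5=1
  x1=1 x2=0 x3=1 x4=0 x5=1
  x1=1 x2=1 x3=1 x4=1 x5=1
That's 4 in total.

4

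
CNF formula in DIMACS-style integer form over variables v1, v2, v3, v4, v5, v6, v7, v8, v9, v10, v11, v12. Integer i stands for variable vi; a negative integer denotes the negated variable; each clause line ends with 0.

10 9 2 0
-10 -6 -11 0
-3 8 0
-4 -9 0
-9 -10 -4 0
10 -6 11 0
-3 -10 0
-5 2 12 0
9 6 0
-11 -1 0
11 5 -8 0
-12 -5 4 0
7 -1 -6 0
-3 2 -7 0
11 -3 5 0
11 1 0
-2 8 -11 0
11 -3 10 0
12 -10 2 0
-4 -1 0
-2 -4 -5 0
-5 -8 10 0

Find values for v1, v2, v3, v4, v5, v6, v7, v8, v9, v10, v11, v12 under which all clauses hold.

v1=False  v2=False  v3=False  v4=False  v5=False  v6=True  v7=False  v8=False  v9=True  v10=False  v11=True  v12=True

Check each clause:
  1. (v9 \/ v10 \/ v2) — v9 is true.
  2. (~v10 \/ ~v11 \/ ~v6) — ~v10 is true.
  3. (v8 \/ ~v3) — ~v3 is true.
  4. (~v9 \/ ~v4) — ~v4 is true.
  5. (~v9 \/ ~v4 \/ ~v10) — ~v4 is true.
  6. (~v6 \/ v11 \/ v10) — v11 is true.
  7. (~v3 \/ ~v10) — ~v3 is true.
  8. (v2 \/ v12 \/ ~v5) — ~v5 is true.
  9. (v6 \/ v9) — v9 is true.
  10. (~v11 \/ ~v1) — ~v1 is true.
  11. (~v8 \/ v11 \/ v5) — ~v8 is true.
  12. (~v5 \/ ~v12 \/ v4) — ~v5 is true.
  13. (v7 \/ ~v1 \/ ~v6) — ~v1 is true.
  14. (~v3 \/ ~v7 \/ v2) — ~v7 is true.
  15. (~v3 \/ v5 \/ v11) — ~v3 is true.
  16. (v1 \/ v11) — v11 is true.
  17. (~v2 \/ v8 \/ ~v11) — ~v2 is true.
  18. (v10 \/ v11 \/ ~v3) — v11 is true.
  19. (v12 \/ ~v10 \/ v2) — v12 is true.
  20. (~v4 \/ ~v1) — ~v4 is true.
  21. (~v5 \/ ~v2 \/ ~v4) — ~v5 is true.
  22. (v10 \/ ~v5 \/ ~v8) — ~v8 is true.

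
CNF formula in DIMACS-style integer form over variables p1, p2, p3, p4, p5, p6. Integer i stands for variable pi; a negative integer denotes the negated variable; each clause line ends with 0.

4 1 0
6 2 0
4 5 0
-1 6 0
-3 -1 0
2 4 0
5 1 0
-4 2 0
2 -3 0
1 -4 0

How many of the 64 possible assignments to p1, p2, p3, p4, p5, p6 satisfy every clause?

3

Satisfying assignments:
  p1=1 p2=1 p3=0 p4=0 p5=1 p6=1
  p1=1 p2=1 p3=0 p4=1 p5=0 p6=1
  p1=1 p2=1 p3=0 p4=1 p5=1 p6=1
That's 3 in total.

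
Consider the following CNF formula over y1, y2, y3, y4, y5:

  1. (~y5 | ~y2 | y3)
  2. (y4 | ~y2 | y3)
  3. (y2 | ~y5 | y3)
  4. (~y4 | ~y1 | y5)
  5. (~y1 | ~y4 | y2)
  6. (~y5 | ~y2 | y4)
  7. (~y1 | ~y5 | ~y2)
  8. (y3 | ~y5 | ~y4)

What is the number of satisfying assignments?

Split on y2, then y5.
  y2=T, y5=T: remaining (y1,y3,y4) ∈ {(F,T,T)} — 1.
  y2=T, y5=F: remaining (y1,y3,y4) ∈ {(F,F,T); (F,T,F); (F,T,T); (T,T,F)} — 4.
  y2=F, y5=T: remaining (y1,y3,y4) ∈ {(F,T,F); (F,T,T); (T,T,F)} — 3.
  y2=F, y5=F: y3 free; 3 ways for (y1,y4) × 2^1 = 6.
Total: 1 + 4 + 3 + 6 = 14.

14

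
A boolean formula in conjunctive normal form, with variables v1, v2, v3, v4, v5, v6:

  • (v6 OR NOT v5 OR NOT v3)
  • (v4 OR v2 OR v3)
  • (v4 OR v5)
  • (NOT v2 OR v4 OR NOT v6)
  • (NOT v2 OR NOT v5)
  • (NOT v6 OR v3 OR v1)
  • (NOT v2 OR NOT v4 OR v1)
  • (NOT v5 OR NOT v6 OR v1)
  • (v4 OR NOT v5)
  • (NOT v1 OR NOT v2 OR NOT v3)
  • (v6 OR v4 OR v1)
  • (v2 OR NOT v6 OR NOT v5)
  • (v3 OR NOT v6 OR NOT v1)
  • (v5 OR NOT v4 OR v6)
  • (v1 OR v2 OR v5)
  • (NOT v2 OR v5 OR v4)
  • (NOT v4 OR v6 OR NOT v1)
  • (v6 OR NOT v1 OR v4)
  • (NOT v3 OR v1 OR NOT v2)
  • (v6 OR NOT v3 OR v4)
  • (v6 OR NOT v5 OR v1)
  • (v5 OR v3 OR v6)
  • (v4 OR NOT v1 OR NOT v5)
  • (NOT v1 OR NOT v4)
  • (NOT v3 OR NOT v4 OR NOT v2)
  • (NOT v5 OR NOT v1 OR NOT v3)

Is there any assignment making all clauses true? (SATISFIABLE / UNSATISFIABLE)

UNSATISFIABLE

v1 = True:
  propagation gives v4=False, v5=True; an empty clause results — contradiction.
v1 = False:
  v5 = True:
    propagation gives v2=False, v6=False; an empty clause results — contradiction.
  v5 = False:
    propagation gives v4=True, v2=False; an empty clause results — contradiction.
Every branch closes, so no satisfying assignment exists.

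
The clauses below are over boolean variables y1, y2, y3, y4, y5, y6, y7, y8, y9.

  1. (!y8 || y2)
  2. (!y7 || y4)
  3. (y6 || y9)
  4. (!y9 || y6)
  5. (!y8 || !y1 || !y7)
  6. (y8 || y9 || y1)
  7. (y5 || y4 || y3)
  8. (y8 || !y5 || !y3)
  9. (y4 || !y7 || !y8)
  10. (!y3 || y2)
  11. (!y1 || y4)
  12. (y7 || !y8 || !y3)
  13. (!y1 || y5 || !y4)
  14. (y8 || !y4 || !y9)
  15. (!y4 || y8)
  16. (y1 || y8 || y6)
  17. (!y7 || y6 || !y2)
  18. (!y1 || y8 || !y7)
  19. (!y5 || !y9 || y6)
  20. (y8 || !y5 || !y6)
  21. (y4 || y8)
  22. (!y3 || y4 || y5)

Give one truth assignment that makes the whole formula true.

y1 = 0, y2 = 1, y3 = 0, y4 = 1, y5 = 1, y6 = 1, y7 = 0, y8 = 1, y9 = 0

Set y1 = False and propagate.
Try y2 = True.
For the remaining variables, y3 = False, y4 = True, y5 = True, y6 = True, y7 = False, y8 = True, y9 = False works.
Check each clause:
  1. (y2 || !y8) — y2 is true.
  2. (y4 || !y7) — !y7 is true.
  3. (y9 || y6) — y6 is true.
  4. (y6 || !y9) — y6 is true.
  5. (!y7 || !y8 || !y1) — !y7 is true.
  6. (y8 || y9 || y1) — y8 is true.
  7. (y5 || y3 || y4) — y4 is true.
  8. (y8 || !y3 || !y5) — y8 is true.
  9. (!y8 || y4 || !y7) — !y7 is true.
  10. (!y3 || y2) — y2 is true.
  11. (y4 || !y1) — y4 is true.
  12. (y7 || !y8 || !y3) — !y3 is true.
  13. (!y4 || !y1 || y5) — y5 is true.
  14. (!y9 || y8 || !y4) — y8 is true.
  15. (!y4 || y8) — y8 is true.
  16. (y6 || y8 || y1) — y8 is true.
  17. (y6 || !y7 || !y2) — !y7 is true.
  18. (!y7 || !y1 || y8) — y8 is true.
  19. (y6 || !y5 || !y9) — y6 is true.
  20. (y8 || !y5 || !y6) — y8 is true.
  21. (y4 || y8) — y8 is true.
  22. (y5 || y4 || !y3) — y5 is true.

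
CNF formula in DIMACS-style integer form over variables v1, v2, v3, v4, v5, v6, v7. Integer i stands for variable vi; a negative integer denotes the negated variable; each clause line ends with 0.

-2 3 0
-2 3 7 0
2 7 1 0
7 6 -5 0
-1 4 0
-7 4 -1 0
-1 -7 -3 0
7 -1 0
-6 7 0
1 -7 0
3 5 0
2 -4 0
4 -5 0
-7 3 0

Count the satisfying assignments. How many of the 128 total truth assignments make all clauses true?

2

The models are:
  v1=F v2=T v3=T v4=F v5=F v6=F v7=F
  v1=F v2=T v3=T v4=T v5=F v6=F v7=F
Count: 2.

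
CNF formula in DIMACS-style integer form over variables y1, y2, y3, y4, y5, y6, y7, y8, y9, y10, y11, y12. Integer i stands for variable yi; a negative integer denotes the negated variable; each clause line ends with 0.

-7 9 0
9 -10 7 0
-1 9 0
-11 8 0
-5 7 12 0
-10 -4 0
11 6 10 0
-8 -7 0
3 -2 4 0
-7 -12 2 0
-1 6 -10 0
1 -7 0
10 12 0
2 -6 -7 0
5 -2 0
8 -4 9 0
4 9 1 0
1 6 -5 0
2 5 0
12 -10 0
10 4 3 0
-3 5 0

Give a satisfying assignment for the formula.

Pure literal: y9 appears only positively; assign y9 = True.
Branch on y1: take y1 = True.
Set y2 = False and propagate.
  then y5 is forced to True.
The remaining clauses are satisfied by y3 = True, y4 = False, y6 = True, y7 = False, y8 = True, y10 = True, y11 = False, y12 = True.

y1=True, y2=False, y3=True, y4=False, y5=True, y6=True, y7=False, y8=True, y9=True, y10=True, y11=False, y12=True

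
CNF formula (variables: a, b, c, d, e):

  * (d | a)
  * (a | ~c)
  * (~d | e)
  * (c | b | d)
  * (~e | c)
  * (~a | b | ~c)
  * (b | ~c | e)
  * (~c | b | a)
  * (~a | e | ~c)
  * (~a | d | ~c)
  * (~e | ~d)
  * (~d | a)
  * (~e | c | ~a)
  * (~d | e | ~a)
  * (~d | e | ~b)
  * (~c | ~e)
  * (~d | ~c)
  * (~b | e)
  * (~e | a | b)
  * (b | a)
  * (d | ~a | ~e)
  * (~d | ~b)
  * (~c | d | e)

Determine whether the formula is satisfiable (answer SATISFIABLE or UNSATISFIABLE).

e = True:
  propagation gives c=True; an empty clause results — contradiction.
e = False:
  propagation gives d=False, a=True, c=False, b=True; an empty clause results — contradiction.
Every branch closes, so no satisfying assignment exists.

UNSATISFIABLE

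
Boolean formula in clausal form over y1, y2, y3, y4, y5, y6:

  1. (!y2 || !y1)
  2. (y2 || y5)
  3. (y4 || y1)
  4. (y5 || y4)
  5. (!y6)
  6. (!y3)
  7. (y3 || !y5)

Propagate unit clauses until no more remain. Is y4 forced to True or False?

True

(!y6) is a unit clause: y6 = False.
(!y3) stands alone — y3 = False.
(y3 || !y5): since y3 = False, the clause reduces to (!y5). y5 = False.
(y2 || y5): since y5 = False, the clause reduces to (y2). y2 = True.
In (!y1 || !y2), !y2 is now false; !y1 must hold, so y1 = False.
From (y4 || y1) and y1 = False: y4 = True.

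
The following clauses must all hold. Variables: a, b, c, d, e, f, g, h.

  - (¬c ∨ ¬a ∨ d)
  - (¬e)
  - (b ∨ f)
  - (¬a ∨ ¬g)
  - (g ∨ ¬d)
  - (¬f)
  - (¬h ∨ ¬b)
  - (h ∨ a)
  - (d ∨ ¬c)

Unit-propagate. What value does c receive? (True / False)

False

Unit clause (¬e) sets e = False.
(¬f) stands alone — f = False.
(f ∨ b) with f = False leaves only b, so b = True.
(¬b ∨ ¬h) with b = True leaves only ¬h, so h = False.
(a ∨ h) with h = False leaves only a, so a = True.
From (¬a ∨ ¬g) and a = True: g = False.
From (¬d ∨ g) and g = False: d = False.
(d ∨ ¬c ∨ ¬a): since d = False, a = True, the clause reduces to (¬c). c = False.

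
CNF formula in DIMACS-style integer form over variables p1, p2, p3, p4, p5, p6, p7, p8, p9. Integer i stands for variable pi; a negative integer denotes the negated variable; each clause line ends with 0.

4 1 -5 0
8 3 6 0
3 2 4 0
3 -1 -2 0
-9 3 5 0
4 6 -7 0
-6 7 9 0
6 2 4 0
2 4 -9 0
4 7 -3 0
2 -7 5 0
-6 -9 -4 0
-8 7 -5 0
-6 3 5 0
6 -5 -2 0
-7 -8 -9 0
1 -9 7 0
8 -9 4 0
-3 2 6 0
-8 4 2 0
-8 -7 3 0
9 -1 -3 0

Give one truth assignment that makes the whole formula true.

p1 = False, p2 = False, p3 = True, p4 = True, p5 = True, p6 = True, p7 = True, p8 = False, p9 = False

Set p1 = False and propagate.
Set p2 = False and propagate.
The remaining clauses are satisfied by p3 = True, p4 = True, p5 = True, p6 = True, p7 = True, p8 = False, p9 = False.
Every clause has at least one true literal under this assignment.
Check each clause:
  1. (¬p5 ∨ p4 ∨ p1) — p4 is true.
  2. (p8 ∨ p3 ∨ p6) — p3 is true.
  3. (p4 ∨ p2 ∨ p3) — p3 is true.
  4. (¬p2 ∨ ¬p1 ∨ p3) — p3 is true.
  5. (p5 ∨ ¬p9 ∨ p3) — p3 is true.
  6. (p6 ∨ p4 ∨ ¬p7) — p4 is true.
  7. (p9 ∨ ¬p6 ∨ p7) — p7 is true.
  8. (p4 ∨ p6 ∨ p2) — p4 is true.
  9. (p4 ∨ ¬p9 ∨ p2) — p4 is true.
  10. (¬p3 ∨ p7 ∨ p4) — p4 is true.
  11. (¬p7 ∨ p5 ∨ p2) — p5 is true.
  12. (¬p9 ∨ ¬p6 ∨ ¬p4) — ¬p9 is true.
  13. (¬p5 ∨ p7 ∨ ¬p8) — ¬p8 is true.
  14. (¬p6 ∨ p5 ∨ p3) — p3 is true.
  15. (p6 ∨ ¬p5 ∨ ¬p2) — p6 is true.
  16. (¬p7 ∨ ¬p9 ∨ ¬p8) — ¬p8 is true.
  17. (p1 ∨ ¬p9 ∨ p7) — p7 is true.
  18. (p8 ∨ p4 ∨ ¬p9) — p4 is true.
  19. (¬p3 ∨ p2 ∨ p6) — p6 is true.
  20. (p4 ∨ ¬p8 ∨ p2) — ¬p8 is true.
  21. (p3 ∨ ¬p7 ∨ ¬p8) — ¬p8 is true.
  22. (¬p3 ∨ p9 ∨ ¬p1) — ¬p1 is true.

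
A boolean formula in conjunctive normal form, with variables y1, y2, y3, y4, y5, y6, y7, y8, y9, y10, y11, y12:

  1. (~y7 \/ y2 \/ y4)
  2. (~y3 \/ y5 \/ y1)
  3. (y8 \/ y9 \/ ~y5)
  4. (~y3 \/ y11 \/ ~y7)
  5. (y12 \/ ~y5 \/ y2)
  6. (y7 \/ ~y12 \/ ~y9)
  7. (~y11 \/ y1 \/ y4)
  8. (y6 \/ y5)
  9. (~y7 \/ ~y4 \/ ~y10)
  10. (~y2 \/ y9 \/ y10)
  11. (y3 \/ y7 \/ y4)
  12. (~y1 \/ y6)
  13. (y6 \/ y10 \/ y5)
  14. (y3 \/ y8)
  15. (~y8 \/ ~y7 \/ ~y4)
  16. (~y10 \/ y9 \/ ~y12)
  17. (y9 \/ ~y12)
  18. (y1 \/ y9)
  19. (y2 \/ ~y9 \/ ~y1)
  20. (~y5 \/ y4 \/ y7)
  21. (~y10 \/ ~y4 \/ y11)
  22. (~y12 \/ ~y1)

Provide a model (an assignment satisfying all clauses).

y6 occurs only positively in the remaining clauses — set y6 = True.
Set y1 = True and propagate.
  then y12 is forced to False.
The remaining clauses are satisfied by y2 = True, y3 = False, y4 = True, y5 = False, y7 = False, y8 = True, y9 = True, y10 = False, y11 = True.
Every clause has at least one true literal under this assignment.

y1=True, y2=True, y3=False, y4=True, y5=False, y6=True, y7=False, y8=True, y9=True, y10=False, y11=True, y12=False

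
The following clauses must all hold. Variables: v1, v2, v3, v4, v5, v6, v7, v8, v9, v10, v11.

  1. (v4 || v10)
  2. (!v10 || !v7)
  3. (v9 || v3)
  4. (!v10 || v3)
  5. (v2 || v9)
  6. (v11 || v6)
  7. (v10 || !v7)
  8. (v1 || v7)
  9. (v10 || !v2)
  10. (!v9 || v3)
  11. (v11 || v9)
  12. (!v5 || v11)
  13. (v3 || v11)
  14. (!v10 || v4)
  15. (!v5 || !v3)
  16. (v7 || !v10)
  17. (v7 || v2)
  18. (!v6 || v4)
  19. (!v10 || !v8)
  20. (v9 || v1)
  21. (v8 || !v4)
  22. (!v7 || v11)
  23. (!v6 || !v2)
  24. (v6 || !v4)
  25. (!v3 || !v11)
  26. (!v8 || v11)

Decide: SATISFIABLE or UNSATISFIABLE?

UNSATISFIABLE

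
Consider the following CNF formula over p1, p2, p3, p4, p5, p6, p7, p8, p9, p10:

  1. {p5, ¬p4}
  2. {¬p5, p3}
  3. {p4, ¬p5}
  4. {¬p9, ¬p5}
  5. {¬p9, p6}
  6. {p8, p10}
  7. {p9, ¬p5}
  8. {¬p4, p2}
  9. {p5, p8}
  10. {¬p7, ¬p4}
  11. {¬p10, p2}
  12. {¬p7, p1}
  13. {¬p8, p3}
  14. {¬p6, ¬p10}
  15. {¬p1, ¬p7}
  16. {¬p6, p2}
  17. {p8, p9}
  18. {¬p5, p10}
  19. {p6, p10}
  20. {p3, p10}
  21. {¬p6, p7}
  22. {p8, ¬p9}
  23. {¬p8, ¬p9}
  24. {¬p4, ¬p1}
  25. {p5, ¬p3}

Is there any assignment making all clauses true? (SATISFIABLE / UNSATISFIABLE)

p5 = True:
  propagation gives p3=True, p4=True, p9=False; an empty clause results — contradiction.
p5 = False:
  propagation gives p4=False, p8=True, p3=True; an empty clause results — contradiction.
Every branch closes, so no satisfying assignment exists.

UNSATISFIABLE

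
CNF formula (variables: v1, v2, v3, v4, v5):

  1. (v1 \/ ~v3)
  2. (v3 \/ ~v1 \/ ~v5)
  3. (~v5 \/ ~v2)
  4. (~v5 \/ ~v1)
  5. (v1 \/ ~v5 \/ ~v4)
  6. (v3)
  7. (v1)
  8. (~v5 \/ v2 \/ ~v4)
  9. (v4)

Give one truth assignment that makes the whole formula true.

The clause (v3) is unit: v3 must be True.
The clause (v1) is unit: v1 must be True.
The clause (~v5) is unit: v5 must be False.
The clause (v4) is unit: v4 must be True.
v2 is now unconstrained; take v2 = True.

v1=True, v2=True, v3=True, v4=True, v5=False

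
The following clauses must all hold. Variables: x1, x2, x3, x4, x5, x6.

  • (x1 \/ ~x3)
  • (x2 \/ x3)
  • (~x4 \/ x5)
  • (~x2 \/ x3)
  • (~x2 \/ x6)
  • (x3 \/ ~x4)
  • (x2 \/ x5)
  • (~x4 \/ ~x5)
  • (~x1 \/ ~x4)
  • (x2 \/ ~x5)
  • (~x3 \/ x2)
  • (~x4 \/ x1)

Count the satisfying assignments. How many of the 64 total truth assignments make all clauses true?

Satisfying assignments:
  x1=T x2=T x3=T x4=F x5=F x6=T
  x1=T x2=T x3=T x4=F x5=T x6=T
That's 2 in total.

2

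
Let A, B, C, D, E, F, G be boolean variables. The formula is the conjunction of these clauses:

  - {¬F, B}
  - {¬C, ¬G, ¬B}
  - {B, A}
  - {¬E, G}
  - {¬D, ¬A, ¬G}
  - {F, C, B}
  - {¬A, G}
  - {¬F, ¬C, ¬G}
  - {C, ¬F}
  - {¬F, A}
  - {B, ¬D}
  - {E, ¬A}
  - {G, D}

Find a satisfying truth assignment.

A=F, B=T, C=F, D=T, E=F, F=F, G=F

Branch on A: take A = False.
  then B is forced to True.
  then F is forced to False.
Try C = False.
Branch on D: take D = True.
For the remaining variables, E = False, G = False works.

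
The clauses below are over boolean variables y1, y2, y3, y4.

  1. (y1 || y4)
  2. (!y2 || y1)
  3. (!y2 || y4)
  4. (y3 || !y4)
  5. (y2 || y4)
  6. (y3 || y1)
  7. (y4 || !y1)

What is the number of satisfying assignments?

Satisfying assignments:
  y1=0 y2=0 y3=1 y4=1
  y1=1 y2=0 y3=1 y4=1
  y1=1 y2=1 y3=1 y4=1
Count: 3.

3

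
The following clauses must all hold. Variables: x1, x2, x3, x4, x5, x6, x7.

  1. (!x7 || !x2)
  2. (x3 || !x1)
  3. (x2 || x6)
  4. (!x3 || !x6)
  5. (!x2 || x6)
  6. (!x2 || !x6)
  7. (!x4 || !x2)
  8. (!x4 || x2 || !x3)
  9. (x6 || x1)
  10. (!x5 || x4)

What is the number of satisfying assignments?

The models are:
  x1=0 x2=0 x3=0 x4=0 x5=0 x6=1 x7=0
  x1=0 x2=0 x3=0 x4=0 x5=0 x6=1 x7=1
  x1=0 x2=0 x3=0 x4=1 x5=0 x6=1 x7=0
  x1=0 x2=0 x3=0 x4=1 x5=0 x6=1 x7=1
  x1=0 x2=0 x3=0 x4=1 x5=1 x6=1 x7=0
  x1=0 x2=0 x3=0 x4=1 x5=1 x6=1 x7=1
Count: 6.

6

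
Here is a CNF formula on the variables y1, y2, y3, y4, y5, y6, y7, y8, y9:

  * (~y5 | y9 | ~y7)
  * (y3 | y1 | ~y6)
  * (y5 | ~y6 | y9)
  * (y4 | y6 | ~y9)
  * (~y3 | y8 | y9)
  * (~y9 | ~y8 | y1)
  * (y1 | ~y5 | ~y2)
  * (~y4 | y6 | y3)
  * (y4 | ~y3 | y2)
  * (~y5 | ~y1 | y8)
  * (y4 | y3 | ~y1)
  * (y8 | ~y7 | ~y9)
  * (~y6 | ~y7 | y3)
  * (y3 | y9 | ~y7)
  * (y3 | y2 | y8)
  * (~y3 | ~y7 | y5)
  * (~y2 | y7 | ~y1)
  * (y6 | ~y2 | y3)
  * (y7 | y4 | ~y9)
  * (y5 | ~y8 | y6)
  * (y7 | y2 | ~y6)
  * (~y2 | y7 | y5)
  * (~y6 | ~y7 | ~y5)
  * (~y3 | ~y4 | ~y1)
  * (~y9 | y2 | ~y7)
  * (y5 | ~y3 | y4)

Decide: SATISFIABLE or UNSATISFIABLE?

Try y1 = False.
Try y2 = False.
Branch on y3: take y3 = True.
  then y4 is forced to True.
The remaining clauses are satisfied by y5 = True, y6 = False, y7 = False, y8 = False, y9 = True.
So y1 = 0, y2 = 0, y3 = 1, y4 = 1, y5 = 1, y6 = 0, y7 = 0, y8 = 0, y9 = 1 is a satisfying assignment.

SATISFIABLE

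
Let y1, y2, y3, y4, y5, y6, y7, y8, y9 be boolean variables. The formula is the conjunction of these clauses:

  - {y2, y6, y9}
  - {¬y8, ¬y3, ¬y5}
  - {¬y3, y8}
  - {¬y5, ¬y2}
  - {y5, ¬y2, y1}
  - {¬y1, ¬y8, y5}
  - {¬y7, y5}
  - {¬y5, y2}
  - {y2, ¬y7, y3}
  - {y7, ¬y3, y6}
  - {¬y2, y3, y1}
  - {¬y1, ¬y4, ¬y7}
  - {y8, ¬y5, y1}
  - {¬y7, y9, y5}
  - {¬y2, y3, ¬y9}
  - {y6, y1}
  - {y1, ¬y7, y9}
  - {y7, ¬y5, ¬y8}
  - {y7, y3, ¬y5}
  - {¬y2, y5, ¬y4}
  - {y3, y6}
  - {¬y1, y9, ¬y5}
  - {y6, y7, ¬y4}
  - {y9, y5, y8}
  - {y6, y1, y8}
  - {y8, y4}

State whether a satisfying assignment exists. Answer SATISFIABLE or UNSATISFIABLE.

Pure literal: y6 appears only positively; assign y6 = True.
Set y1 = False and propagate.
The remaining clauses are satisfied by y2 = False, y3 = True, y4 = False, y5 = False, y7 = False, y8 = True, y9 = False.
Every clause has at least one true literal under this assignment.
So y1=F, y2=F, y3=T, y4=F, y5=F, y6=T, y7=F, y8=T, y9=F is a satisfying assignment.

SATISFIABLE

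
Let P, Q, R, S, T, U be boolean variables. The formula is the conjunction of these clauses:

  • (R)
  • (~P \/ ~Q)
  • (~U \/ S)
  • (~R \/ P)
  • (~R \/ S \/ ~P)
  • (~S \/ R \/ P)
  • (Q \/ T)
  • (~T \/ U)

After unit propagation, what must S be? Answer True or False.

(R) is a unit clause: R = True.
(~R \/ P): since R = True, the clause reduces to (P). P = True.
From (~P \/ ~Q) and P = True: Q = False.
From (~P \/ ~R \/ S) and R = True, P = True: S = True.

True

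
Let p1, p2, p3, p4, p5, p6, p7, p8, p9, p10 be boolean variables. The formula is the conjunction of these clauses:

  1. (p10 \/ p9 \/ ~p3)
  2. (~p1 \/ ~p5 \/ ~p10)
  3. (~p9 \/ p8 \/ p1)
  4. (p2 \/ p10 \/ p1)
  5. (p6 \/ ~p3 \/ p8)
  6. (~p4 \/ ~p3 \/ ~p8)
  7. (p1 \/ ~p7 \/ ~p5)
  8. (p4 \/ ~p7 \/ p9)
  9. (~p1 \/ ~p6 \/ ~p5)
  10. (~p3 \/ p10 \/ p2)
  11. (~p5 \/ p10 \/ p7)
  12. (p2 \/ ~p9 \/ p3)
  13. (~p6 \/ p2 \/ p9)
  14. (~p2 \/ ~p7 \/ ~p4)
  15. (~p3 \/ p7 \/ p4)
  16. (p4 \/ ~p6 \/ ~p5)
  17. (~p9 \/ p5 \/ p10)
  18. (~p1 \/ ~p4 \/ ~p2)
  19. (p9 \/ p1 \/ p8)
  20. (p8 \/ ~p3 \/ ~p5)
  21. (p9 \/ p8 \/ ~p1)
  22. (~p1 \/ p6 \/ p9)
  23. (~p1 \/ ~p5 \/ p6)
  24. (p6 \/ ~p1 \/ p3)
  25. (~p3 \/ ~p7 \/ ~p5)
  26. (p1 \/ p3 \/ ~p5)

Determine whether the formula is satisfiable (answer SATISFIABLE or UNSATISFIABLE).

Branch on p1: take p1 = False.
The remaining clauses are satisfied by p2 = False, p3 = False, p4 = True, p5 = False, p6 = False, p7 = False, p8 = True, p9 = False, p10 = True.
So p1 = 0, p2 = 0, p3 = 0, p4 = 1, p5 = 0, p6 = 0, p7 = 0, p8 = 1, p9 = 0, p10 = 1 is a satisfying assignment.

SATISFIABLE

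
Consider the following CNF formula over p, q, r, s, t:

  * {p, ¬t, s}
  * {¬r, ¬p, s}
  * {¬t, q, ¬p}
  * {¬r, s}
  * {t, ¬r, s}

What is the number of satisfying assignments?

19

Case analysis on s and p:
  s=1, p=1: r free; 3 ways for (q,t) × 2^1 = 6.
  s=1, p=0: q, r, t free → 2^3 = 8.
  s=0, p=1: remaining (q,r,t) ∈ {(0,0,0); (1,0,0); (1,0,1)} — 3.
  s=0, p=0: remaining (q,r,t) ∈ {(0,0,0); (1,0,0)} — 2.
Total: 6 + 8 + 3 + 2 = 19.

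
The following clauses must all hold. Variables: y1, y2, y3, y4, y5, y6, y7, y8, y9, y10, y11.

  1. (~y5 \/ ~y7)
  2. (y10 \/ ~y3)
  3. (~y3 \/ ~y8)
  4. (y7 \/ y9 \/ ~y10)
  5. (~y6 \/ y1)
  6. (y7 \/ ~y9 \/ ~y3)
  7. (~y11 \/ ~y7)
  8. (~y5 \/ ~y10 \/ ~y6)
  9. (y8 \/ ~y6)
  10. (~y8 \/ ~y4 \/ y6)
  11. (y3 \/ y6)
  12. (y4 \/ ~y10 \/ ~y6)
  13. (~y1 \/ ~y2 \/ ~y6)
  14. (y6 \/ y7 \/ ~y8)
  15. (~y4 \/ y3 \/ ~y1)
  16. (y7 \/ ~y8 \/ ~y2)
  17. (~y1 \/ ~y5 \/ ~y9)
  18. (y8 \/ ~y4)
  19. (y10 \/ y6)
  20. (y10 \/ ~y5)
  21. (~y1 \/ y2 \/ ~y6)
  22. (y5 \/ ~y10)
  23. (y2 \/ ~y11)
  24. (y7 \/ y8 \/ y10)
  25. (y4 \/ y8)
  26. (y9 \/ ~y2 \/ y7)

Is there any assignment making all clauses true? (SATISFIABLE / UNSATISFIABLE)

y6 = True:
  propagation gives y1=True, y8=True, y3=False, y2=False; an empty clause results — contradiction.
y6 = False:
  propagation gives y3=True, y10=True, y8=False, y4=False; an empty clause results — contradiction.
Every branch closes, so no satisfying assignment exists.

UNSATISFIABLE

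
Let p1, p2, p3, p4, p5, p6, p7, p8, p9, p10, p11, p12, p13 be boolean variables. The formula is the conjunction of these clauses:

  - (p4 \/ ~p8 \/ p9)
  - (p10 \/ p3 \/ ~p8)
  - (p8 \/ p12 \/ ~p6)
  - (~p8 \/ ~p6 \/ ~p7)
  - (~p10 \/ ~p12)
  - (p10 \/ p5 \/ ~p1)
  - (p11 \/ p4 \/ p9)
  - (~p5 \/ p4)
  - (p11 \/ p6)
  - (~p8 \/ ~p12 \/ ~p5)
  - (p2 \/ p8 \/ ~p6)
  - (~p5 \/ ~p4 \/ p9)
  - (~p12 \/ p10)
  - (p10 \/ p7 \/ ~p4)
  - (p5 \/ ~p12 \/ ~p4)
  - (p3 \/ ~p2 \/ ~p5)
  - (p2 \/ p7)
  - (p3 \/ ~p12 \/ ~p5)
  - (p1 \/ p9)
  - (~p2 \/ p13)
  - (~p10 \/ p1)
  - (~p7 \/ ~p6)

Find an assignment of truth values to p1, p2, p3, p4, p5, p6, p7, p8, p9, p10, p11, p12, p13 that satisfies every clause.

p1=True  p2=True  p3=True  p4=True  p5=False  p6=True  p7=False  p8=True  p9=True  p10=True  p11=True  p12=False  p13=True

Pure literal: p3 appears only positively; assign p3 = True.
p9 occurs only positively in the remaining clauses — set p9 = True.
Set p1 = True and propagate.
Set p2 = True and propagate.
  then p13 is forced to True.
Set p4 = True and propagate.
For the remaining variables, p5 = False, p6 = True, p7 = False, p8 = True, p10 = True, p11 = True, p12 = False works.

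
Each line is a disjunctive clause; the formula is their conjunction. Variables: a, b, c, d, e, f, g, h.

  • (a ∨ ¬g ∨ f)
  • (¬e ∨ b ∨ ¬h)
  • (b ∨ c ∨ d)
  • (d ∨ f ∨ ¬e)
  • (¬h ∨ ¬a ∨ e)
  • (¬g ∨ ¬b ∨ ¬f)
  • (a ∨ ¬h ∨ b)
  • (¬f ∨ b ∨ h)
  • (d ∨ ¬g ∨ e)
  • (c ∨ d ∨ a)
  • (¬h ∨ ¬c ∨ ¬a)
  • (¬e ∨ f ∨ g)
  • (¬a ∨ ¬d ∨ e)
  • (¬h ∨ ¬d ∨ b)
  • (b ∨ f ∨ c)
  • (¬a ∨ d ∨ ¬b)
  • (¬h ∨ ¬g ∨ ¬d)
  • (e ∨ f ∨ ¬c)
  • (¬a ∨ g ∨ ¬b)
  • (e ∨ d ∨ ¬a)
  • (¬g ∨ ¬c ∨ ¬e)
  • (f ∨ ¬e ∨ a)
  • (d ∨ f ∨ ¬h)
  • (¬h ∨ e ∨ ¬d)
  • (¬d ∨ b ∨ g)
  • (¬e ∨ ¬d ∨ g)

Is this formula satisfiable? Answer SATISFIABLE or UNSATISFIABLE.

SATISFIABLE

Set a = True and propagate.
Branch on b: take b = True.
  then d is forced to True.
  then e is forced to True.
  then g is forced to True.
  then f is forced to False.
  then h is forced to False.
  then c is forced to False.
So a=1, b=1, c=0, d=1, e=1, f=0, g=1, h=0 is a satisfying assignment.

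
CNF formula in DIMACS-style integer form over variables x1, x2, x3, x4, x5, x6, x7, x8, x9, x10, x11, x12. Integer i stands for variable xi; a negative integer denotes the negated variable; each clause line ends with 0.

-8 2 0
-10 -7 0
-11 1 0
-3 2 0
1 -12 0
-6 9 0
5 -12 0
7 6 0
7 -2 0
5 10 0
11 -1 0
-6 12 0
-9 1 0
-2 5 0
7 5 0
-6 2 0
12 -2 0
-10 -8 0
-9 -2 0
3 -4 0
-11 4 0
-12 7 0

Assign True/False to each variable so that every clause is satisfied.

x1=F, x2=F, x3=F, x4=F, x5=T, x6=F, x7=T, x8=F, x9=F, x10=F, x11=F, x12=F

Check each clause:
  1. (!x8 || x2) — !x8 is true.
  2. (!x10 || !x7) — !x10 is true.
  3. (!x11 || x1) — !x11 is true.
  4. (!x3 || x2) — !x3 is true.
  5. (x1 || !x12) — !x12 is true.
  6. (!x6 || x9) — !x6 is true.
  7. (x5 || !x12) — !x12 is true.
  8. (x6 || x7) — x7 is true.
  9. (x7 || !x2) — !x2 is true.
  10. (x10 || x5) — x5 is true.
  11. (x11 || !x1) — !x1 is true.
  12. (!x6 || x12) — !x6 is true.
  13. (!x9 || x1) — !x9 is true.
  14. (x5 || !x2) — x5 is true.
  15. (x5 || x7) — x5 is true.
  16. (x2 || !x6) — !x6 is true.
  17. (!x2 || x12) — !x2 is true.
  18. (!x10 || !x8) — !x8 is true.
  19. (!x9 || !x2) — !x2 is true.
  20. (!x4 || x3) — !x4 is true.
  21. (x4 || !x11) — !x11 is true.
  22. (x7 || !x12) — !x12 is true.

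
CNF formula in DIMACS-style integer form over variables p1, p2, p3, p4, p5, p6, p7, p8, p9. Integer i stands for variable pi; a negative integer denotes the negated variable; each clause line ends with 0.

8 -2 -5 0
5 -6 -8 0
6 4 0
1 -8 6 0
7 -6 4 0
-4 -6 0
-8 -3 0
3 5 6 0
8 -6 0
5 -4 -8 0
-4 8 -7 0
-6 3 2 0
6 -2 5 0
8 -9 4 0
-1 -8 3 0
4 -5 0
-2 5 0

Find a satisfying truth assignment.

p9 occurs only negated in the remaining clauses — set p9 = False.
Branch on p1: take p1 = True.
Branch on p2: take p2 = False.
Set p3 = False and propagate.
  then p6 is forced to False.
  then p4 is forced to True.
  then p5 is forced to True.
  then p8 is forced to False.
  then p7 is forced to False.

p1 = True, p2 = False, p3 = False, p4 = True, p5 = True, p6 = False, p7 = False, p8 = False, p9 = False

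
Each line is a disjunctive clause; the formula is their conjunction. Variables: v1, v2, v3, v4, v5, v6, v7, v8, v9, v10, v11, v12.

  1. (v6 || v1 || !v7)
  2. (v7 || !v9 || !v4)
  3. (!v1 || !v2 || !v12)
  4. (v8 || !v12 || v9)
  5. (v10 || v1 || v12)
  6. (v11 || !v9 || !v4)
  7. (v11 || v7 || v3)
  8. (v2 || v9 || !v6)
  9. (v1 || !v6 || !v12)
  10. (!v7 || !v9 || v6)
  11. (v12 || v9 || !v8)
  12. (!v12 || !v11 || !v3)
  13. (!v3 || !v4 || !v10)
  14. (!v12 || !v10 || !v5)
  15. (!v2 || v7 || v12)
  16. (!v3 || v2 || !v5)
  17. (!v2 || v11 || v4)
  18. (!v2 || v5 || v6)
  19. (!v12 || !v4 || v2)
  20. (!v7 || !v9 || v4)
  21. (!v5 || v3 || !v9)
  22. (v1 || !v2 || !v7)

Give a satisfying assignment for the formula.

v1 = F, v2 = F, v3 = T, v4 = F, v5 = F, v6 = T, v7 = F, v8 = F, v9 = T, v10 = T, v11 = T, v12 = F

Branch on v1: take v1 = False.
Set v2 = False and propagate.
Try v3 = True.
  then v5 is forced to False.
The remaining clauses are satisfied by v4 = False, v6 = True, v7 = False, v8 = False, v9 = True, v10 = True, v11 = True, v12 = False.
Every clause has at least one true literal under this assignment.
Check each clause:
  1. (!v7 || v6 || v1) — !v7 is true.
  2. (!v9 || v7 || !v4) — !v4 is true.
  3. (!v12 || !v1 || !v2) — !v12 is true.
  4. (v9 || !v12 || v8) — v9 is true.
  5. (v1 || v12 || v10) — v10 is true.
  6. (!v9 || !v4 || v11) — v11 is true.
  7. (v11 || v3 || v7) — v11 is true.
  8. (!v6 || v9 || v2) — v9 is true.
  9. (v1 || !v12 || !v6) — !v12 is true.
  10. (!v9 || v6 || !v7) — !v7 is true.
  11. (!v8 || v9 || v12) — !v8 is true.
  12. (!v12 || !v3 || !v11) — !v12 is true.
  13. (!v3 || !v4 || !v10) — !v4 is true.
  14. (!v5 || !v12 || !v10) — !v5 is true.
  15. (!v2 || v12 || v7) — !v2 is true.
  16. (!v5 || v2 || !v3) — !v5 is true.
  17. (v11 || v4 || !v2) — v11 is true.
  18. (v5 || !v2 || v6) — v6 is true.
  19. (v2 || !v12 || !v4) — !v4 is true.
  20. (v4 || !v9 || !v7) — !v7 is true.
  21. (v3 || !v5 || !v9) — v3 is true.
  22. (!v7 || v1 || !v2) — !v7 is true.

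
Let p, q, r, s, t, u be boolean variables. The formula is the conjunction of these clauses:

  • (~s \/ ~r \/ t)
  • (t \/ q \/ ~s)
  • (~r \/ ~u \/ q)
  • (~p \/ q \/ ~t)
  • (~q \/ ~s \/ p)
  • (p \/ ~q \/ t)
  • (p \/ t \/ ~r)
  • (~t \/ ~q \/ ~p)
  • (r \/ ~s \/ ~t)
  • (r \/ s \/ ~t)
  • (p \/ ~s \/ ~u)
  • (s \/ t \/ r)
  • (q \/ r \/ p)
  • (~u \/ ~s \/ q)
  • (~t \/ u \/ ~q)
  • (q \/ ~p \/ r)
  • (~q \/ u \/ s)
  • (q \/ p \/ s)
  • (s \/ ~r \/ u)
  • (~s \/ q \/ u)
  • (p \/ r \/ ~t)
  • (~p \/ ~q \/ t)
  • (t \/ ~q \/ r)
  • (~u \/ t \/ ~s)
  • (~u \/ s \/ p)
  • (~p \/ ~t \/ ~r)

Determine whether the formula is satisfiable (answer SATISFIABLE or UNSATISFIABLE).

UNSATISFIABLE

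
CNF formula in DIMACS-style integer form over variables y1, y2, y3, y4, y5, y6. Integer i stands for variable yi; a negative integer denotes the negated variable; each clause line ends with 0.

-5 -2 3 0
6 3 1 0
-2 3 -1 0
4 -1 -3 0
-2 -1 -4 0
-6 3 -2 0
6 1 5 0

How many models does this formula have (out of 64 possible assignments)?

Case analysis on y1 and y3:
  y1=1, y3=1: remaining (y2,y4,y5,y6) ∈ {(0,1,0,0); (0,1,0,1); (0,1,1,0); (0,1,1,1)} — 4.
  y1=1, y3=0: forces y2=0; y4, y5, y6 free → 2^3 = 8.
  y1=0, y3=1: y2, y4 free; 3 ways for (y5,y6) × 2^2 = 12.
  y1=0, y3=0: remaining (y2,y4,y5,y6) ∈ {(0,0,0,1); (0,0,1,1); (0,1,0,1); (0,1,1,1)} — 4.
Total: 4 + 8 + 12 + 4 = 28.

28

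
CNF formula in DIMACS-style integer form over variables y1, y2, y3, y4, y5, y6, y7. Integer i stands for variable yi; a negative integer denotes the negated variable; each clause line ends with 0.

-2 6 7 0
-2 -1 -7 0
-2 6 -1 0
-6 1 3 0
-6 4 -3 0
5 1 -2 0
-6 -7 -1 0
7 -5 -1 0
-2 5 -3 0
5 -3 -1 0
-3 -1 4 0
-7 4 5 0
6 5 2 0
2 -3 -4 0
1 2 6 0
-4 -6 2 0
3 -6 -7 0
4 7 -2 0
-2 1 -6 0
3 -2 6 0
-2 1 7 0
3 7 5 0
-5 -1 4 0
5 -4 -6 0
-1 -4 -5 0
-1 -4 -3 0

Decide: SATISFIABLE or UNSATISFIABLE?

Set y1 = False and propagate.
For the remaining variables, y2 = True, y3 = True, y4 = False, y5 = True, y6 = False, y7 = True works.
So y1 = False, y2 = True, y3 = True, y4 = False, y5 = True, y6 = False, y7 = True is a satisfying assignment.

SATISFIABLE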